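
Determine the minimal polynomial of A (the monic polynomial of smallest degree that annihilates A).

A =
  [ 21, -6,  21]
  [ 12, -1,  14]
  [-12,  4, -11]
x^2 - 6*x + 9

The characteristic polynomial is χ_A(x) = (x - 3)^3, so the eigenvalues are known. The minimal polynomial is
  m_A(x) = Π_λ (x − λ)^{k_λ}
where k_λ is the size of the *largest* Jordan block for λ (equivalently, the smallest k with (A − λI)^k v = 0 for every generalised eigenvector v of λ).

  λ = 3: largest Jordan block has size 2, contributing (x − 3)^2

So m_A(x) = (x - 3)^2 = x^2 - 6*x + 9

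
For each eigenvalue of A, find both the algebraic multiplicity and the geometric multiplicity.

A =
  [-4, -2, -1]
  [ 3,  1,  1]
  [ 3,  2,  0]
λ = -1: alg = 3, geom = 2

Step 1 — factor the characteristic polynomial to read off the algebraic multiplicities:
  χ_A(x) = (x + 1)^3

Step 2 — compute geometric multiplicities via the rank-nullity identity g(λ) = n − rank(A − λI):
  rank(A − (-1)·I) = 1, so dim ker(A − (-1)·I) = n − 1 = 2

Summary:
  λ = -1: algebraic multiplicity = 3, geometric multiplicity = 2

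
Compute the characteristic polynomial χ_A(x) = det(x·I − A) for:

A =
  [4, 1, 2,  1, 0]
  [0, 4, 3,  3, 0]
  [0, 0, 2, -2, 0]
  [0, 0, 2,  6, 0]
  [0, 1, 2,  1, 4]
x^5 - 20*x^4 + 160*x^3 - 640*x^2 + 1280*x - 1024

Expanding det(x·I − A) (e.g. by cofactor expansion or by noting that A is similar to its Jordan form J, which has the same characteristic polynomial as A) gives
  χ_A(x) = x^5 - 20*x^4 + 160*x^3 - 640*x^2 + 1280*x - 1024
which factors as (x - 4)^5. The eigenvalues (with algebraic multiplicities) are λ = 4 with multiplicity 5.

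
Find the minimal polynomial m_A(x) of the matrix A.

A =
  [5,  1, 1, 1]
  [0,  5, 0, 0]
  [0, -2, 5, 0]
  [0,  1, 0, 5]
x^3 - 15*x^2 + 75*x - 125

The characteristic polynomial is χ_A(x) = (x - 5)^4, so the eigenvalues are known. The minimal polynomial is
  m_A(x) = Π_λ (x − λ)^{k_λ}
where k_λ is the size of the *largest* Jordan block for λ (equivalently, the smallest k with (A − λI)^k v = 0 for every generalised eigenvector v of λ).

  λ = 5: largest Jordan block has size 3, contributing (x − 5)^3

So m_A(x) = (x - 5)^3 = x^3 - 15*x^2 + 75*x - 125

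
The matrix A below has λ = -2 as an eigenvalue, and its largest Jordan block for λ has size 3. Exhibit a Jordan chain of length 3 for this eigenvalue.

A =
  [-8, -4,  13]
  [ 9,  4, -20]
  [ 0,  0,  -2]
A Jordan chain for λ = -2 of length 3:
v_1 = (2, -3, 0)ᵀ
v_2 = (13, -20, 0)ᵀ
v_3 = (0, 0, 1)ᵀ

Let N = A − (-2)·I. We want v_3 with N^3 v_3 = 0 but N^2 v_3 ≠ 0; then v_{j-1} := N · v_j for j = 3, …, 2.

Pick v_3 = (0, 0, 1)ᵀ.
Then v_2 = N · v_3 = (13, -20, 0)ᵀ.
Then v_1 = N · v_2 = (2, -3, 0)ᵀ.

Sanity check: (A − (-2)·I) v_1 = (0, 0, 0)ᵀ = 0. ✓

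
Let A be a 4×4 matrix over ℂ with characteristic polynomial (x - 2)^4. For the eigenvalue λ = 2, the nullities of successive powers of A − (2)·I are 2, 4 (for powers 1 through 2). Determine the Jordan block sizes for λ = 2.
Block sizes for λ = 2: [2, 2]

From the dimensions of kernels of powers, the number of Jordan blocks of size at least j is d_j − d_{j−1} where d_j = dim ker(N^j) (with d_0 = 0). Computing the differences gives [2, 2].
The number of blocks of size exactly k is (#blocks of size ≥ k) − (#blocks of size ≥ k + 1), so the partition is: 2 block(s) of size 2.
In nonincreasing order the block sizes are [2, 2].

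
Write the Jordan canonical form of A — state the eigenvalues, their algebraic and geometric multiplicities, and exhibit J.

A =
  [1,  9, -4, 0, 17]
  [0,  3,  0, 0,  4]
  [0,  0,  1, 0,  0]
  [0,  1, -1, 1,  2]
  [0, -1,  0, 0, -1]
J_3(1) ⊕ J_2(1)

The characteristic polynomial is
  det(x·I − A) = x^5 - 5*x^4 + 10*x^3 - 10*x^2 + 5*x - 1 = (x - 1)^5

Eigenvalues and multiplicities (the geometric multiplicity of λ is n − rank(A − λI), which equals the number of Jordan blocks for λ):
  λ = 1: algebraic multiplicity = 5, geometric multiplicity = 2

Determining the block sizes for each eigenvalue:
  λ = 1: with am = 5 and gm = 2, the partition is not yet determined (e.g. several partitions of 5 into 2 parts exist). Let N = A − (1)·I. Computing rank(N^1) = 3, rank(N^2) = 1, rank(N^3) = 0; the number of blocks of size ≥ j is rank(N^{j−1}) − rank(N^j), giving [2, 2, 1]. So we have 1 block(s) of size 3, 1 block(s) of size 2 → block sizes [3, 2]

Assembling the blocks gives a Jordan form
J =
  [1, 1, 0, 0, 0]
  [0, 1, 1, 0, 0]
  [0, 0, 1, 0, 0]
  [0, 0, 0, 1, 1]
  [0, 0, 0, 0, 1]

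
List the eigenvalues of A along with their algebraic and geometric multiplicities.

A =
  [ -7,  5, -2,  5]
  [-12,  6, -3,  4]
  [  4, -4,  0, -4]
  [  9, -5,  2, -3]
λ = -2: alg = 3, geom = 1; λ = 2: alg = 1, geom = 1

Step 1 — factor the characteristic polynomial to read off the algebraic multiplicities:
  χ_A(x) = (x - 2)*(x + 2)^3

Step 2 — compute geometric multiplicities via the rank-nullity identity g(λ) = n − rank(A − λI):
  rank(A − (-2)·I) = 3, so dim ker(A − (-2)·I) = n − 3 = 1
  rank(A − (2)·I) = 3, so dim ker(A − (2)·I) = n − 3 = 1

Summary:
  λ = -2: algebraic multiplicity = 3, geometric multiplicity = 1
  λ = 2: algebraic multiplicity = 1, geometric multiplicity = 1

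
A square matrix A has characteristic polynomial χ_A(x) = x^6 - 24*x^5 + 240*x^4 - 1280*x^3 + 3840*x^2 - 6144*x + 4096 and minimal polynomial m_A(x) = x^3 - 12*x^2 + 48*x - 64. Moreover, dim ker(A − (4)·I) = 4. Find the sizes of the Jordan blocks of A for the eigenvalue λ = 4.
Block sizes for λ = 4: [3, 1, 1, 1]

Step 1 — from the characteristic polynomial, algebraic multiplicity of λ = 4 is 6. From dim ker(A − (4)·I) = 4, there are exactly 4 Jordan blocks for λ = 4.
Step 2 — from the minimal polynomial, the factor (x − 4)^3 tells us the largest block for λ = 4 has size 3.
Step 3 — with total size 6, 4 blocks, and largest block 3, the block sizes (in nonincreasing order) are [3, 1, 1, 1].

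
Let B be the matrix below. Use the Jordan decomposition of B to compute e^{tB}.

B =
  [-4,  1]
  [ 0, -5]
e^{tB} =
  [exp(-4*t), exp(-4*t) - exp(-5*t)]
  [0, exp(-5*t)]

Strategy: write B = P · J · P⁻¹ where J is a Jordan canonical form, so e^{tB} = P · e^{tJ} · P⁻¹, and e^{tJ} can be computed block-by-block.

B has Jordan form
J =
  [-5,  0]
  [ 0, -4]
(up to reordering of blocks).

Per-block formulas:
  For a 1×1 block at λ = -5: exp(t · [-5]) = [e^(-5t)].
  For a 1×1 block at λ = -4: exp(t · [-4]) = [e^(-4t)].

After assembling e^{tJ} and conjugating by P, we get:

e^{tB} =
  [exp(-4*t), exp(-4*t) - exp(-5*t)]
  [0, exp(-5*t)]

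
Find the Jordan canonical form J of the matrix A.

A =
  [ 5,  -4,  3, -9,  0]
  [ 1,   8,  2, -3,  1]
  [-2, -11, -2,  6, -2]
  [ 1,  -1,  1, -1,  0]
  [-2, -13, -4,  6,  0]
J_3(2) ⊕ J_2(2)

The characteristic polynomial is
  det(x·I − A) = x^5 - 10*x^4 + 40*x^3 - 80*x^2 + 80*x - 32 = (x - 2)^5

Eigenvalues and multiplicities (the geometric multiplicity of λ is n − rank(A − λI), which equals the number of Jordan blocks for λ):
  λ = 2: algebraic multiplicity = 5, geometric multiplicity = 2

Determining the block sizes for each eigenvalue:
  λ = 2: with am = 5 and gm = 2, the partition is not yet determined (e.g. several partitions of 5 into 2 parts exist). Let N = A − (2)·I. Computing rank(N^1) = 3, rank(N^2) = 1, rank(N^3) = 0; the number of blocks of size ≥ j is rank(N^{j−1}) − rank(N^j), giving [2, 2, 1]. So we have 1 block(s) of size 3, 1 block(s) of size 2 → block sizes [3, 2]

Assembling the blocks gives a Jordan form
J =
  [2, 1, 0, 0, 0]
  [0, 2, 1, 0, 0]
  [0, 0, 2, 0, 0]
  [0, 0, 0, 2, 1]
  [0, 0, 0, 0, 2]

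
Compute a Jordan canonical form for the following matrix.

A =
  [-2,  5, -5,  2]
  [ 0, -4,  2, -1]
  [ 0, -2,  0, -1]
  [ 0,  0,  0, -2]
J_2(-2) ⊕ J_2(-2)

The characteristic polynomial is
  det(x·I − A) = x^4 + 8*x^3 + 24*x^2 + 32*x + 16 = (x + 2)^4

Eigenvalues and multiplicities (the geometric multiplicity of λ is n − rank(A − λI), which equals the number of Jordan blocks for λ):
  λ = -2: algebraic multiplicity = 4, geometric multiplicity = 2

Determining the block sizes for each eigenvalue:
  λ = -2: with am = 4 and gm = 2, the partition is not yet determined (e.g. several partitions of 4 into 2 parts exist). Let N = A − (-2)·I. Computing rank(N^1) = 2, rank(N^2) = 0; the number of blocks of size ≥ j is rank(N^{j−1}) − rank(N^j), giving [2, 2]. So we have 2 block(s) of size 2 → block sizes [2, 2]

Assembling the blocks gives a Jordan form
J =
  [-2,  1,  0,  0]
  [ 0, -2,  0,  0]
  [ 0,  0, -2,  1]
  [ 0,  0,  0, -2]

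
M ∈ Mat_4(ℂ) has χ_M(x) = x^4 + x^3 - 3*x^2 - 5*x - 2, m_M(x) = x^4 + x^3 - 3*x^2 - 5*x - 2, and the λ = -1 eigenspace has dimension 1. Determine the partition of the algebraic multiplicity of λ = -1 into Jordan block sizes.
Block sizes for λ = -1: [3]

Step 1 — from the characteristic polynomial, algebraic multiplicity of λ = -1 is 3. From dim ker(M − (-1)·I) = 1, there are exactly 1 Jordan blocks for λ = -1.
Step 2 — from the minimal polynomial, the factor (x + 1)^3 tells us the largest block for λ = -1 has size 3.
Step 3 — with total size 3, 1 blocks, and largest block 3, the block sizes (in nonincreasing order) are [3].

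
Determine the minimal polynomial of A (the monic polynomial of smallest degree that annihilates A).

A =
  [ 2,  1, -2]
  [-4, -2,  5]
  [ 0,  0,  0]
x^3

The characteristic polynomial is χ_A(x) = x^3, so the eigenvalues are known. The minimal polynomial is
  m_A(x) = Π_λ (x − λ)^{k_λ}
where k_λ is the size of the *largest* Jordan block for λ (equivalently, the smallest k with (A − λI)^k v = 0 for every generalised eigenvector v of λ).

  λ = 0: largest Jordan block has size 3, contributing (x − 0)^3

So m_A(x) = x^3 = x^3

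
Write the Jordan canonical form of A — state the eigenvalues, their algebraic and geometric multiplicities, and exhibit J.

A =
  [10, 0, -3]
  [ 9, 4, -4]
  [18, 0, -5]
J_1(1) ⊕ J_2(4)

The characteristic polynomial is
  det(x·I − A) = x^3 - 9*x^2 + 24*x - 16 = (x - 4)^2*(x - 1)

Eigenvalues and multiplicities (the geometric multiplicity of λ is n − rank(A − λI), which equals the number of Jordan blocks for λ):
  λ = 1: algebraic multiplicity = 1, geometric multiplicity = 1
  λ = 4: algebraic multiplicity = 2, geometric multiplicity = 1

Determining the block sizes for each eigenvalue:
  λ = 1: one block (gm = 1), so the single block has size am = 1 → block sizes [1]
  λ = 4: one block (gm = 1), so the single block has size am = 2 → block sizes [2]

Assembling the blocks gives a Jordan form
J =
  [1, 0, 0]
  [0, 4, 1]
  [0, 0, 4]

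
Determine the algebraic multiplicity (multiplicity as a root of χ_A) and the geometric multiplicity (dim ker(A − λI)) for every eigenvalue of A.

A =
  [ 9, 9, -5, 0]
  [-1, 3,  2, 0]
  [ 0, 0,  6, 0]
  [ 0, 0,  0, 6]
λ = 6: alg = 4, geom = 2

Step 1 — factor the characteristic polynomial to read off the algebraic multiplicities:
  χ_A(x) = (x - 6)^4

Step 2 — compute geometric multiplicities via the rank-nullity identity g(λ) = n − rank(A − λI):
  rank(A − (6)·I) = 2, so dim ker(A − (6)·I) = n − 2 = 2

Summary:
  λ = 6: algebraic multiplicity = 4, geometric multiplicity = 2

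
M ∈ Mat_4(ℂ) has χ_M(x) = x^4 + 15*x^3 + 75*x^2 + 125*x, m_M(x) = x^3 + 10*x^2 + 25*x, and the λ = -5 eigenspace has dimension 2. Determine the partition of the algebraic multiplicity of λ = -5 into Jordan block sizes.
Block sizes for λ = -5: [2, 1]

Step 1 — from the characteristic polynomial, algebraic multiplicity of λ = -5 is 3. From dim ker(M − (-5)·I) = 2, there are exactly 2 Jordan blocks for λ = -5.
Step 2 — from the minimal polynomial, the factor (x + 5)^2 tells us the largest block for λ = -5 has size 2.
Step 3 — with total size 3, 2 blocks, and largest block 2, the block sizes (in nonincreasing order) are [2, 1].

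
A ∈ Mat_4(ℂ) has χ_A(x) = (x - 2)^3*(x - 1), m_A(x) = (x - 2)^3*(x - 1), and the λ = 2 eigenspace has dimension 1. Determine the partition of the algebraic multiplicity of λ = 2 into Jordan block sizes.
Block sizes for λ = 2: [3]

Step 1 — from the characteristic polynomial, algebraic multiplicity of λ = 2 is 3. From dim ker(A − (2)·I) = 1, there are exactly 1 Jordan blocks for λ = 2.
Step 2 — from the minimal polynomial, the factor (x − 2)^3 tells us the largest block for λ = 2 has size 3.
Step 3 — with total size 3, 1 blocks, and largest block 3, the block sizes (in nonincreasing order) are [3].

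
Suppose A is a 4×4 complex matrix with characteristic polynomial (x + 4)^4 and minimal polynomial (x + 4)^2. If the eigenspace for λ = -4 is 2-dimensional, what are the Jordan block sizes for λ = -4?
Block sizes for λ = -4: [2, 2]

Step 1 — from the characteristic polynomial, algebraic multiplicity of λ = -4 is 4. From dim ker(A − (-4)·I) = 2, there are exactly 2 Jordan blocks for λ = -4.
Step 2 — from the minimal polynomial, the factor (x + 4)^2 tells us the largest block for λ = -4 has size 2.
Step 3 — with total size 4, 2 blocks, and largest block 2, the block sizes (in nonincreasing order) are [2, 2].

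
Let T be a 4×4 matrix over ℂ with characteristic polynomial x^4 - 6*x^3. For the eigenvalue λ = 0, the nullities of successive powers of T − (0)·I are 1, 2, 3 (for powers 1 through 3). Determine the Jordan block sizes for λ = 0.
Block sizes for λ = 0: [3]

From the dimensions of kernels of powers, the number of Jordan blocks of size at least j is d_j − d_{j−1} where d_j = dim ker(N^j) (with d_0 = 0). Computing the differences gives [1, 1, 1].
The number of blocks of size exactly k is (#blocks of size ≥ k) − (#blocks of size ≥ k + 1), so the partition is: 1 block(s) of size 3.
In nonincreasing order the block sizes are [3].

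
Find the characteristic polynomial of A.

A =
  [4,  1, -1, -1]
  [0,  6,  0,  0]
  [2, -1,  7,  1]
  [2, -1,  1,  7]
x^4 - 24*x^3 + 216*x^2 - 864*x + 1296

Expanding det(x·I − A) (e.g. by cofactor expansion or by noting that A is similar to its Jordan form J, which has the same characteristic polynomial as A) gives
  χ_A(x) = x^4 - 24*x^3 + 216*x^2 - 864*x + 1296
which factors as (x - 6)^4. The eigenvalues (with algebraic multiplicities) are λ = 6 with multiplicity 4.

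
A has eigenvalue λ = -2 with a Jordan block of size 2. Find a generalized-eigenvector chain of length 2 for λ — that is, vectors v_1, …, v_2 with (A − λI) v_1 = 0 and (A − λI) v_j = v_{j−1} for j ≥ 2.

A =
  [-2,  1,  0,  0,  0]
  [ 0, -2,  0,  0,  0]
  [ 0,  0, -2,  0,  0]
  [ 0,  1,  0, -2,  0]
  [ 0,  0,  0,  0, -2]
A Jordan chain for λ = -2 of length 2:
v_1 = (1, 0, 0, 1, 0)ᵀ
v_2 = (0, 1, 0, 0, 0)ᵀ

Let N = A − (-2)·I. We want v_2 with N^2 v_2 = 0 but N^1 v_2 ≠ 0; then v_{j-1} := N · v_j for j = 2, …, 2.

Pick v_2 = (0, 1, 0, 0, 0)ᵀ.
Then v_1 = N · v_2 = (1, 0, 0, 1, 0)ᵀ.

Sanity check: (A − (-2)·I) v_1 = (0, 0, 0, 0, 0)ᵀ = 0. ✓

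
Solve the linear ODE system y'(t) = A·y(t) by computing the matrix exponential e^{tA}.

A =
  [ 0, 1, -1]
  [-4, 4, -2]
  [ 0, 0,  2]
e^{tA} =
  [-2*t*exp(2*t) + exp(2*t), t*exp(2*t), -t*exp(2*t)]
  [-4*t*exp(2*t), 2*t*exp(2*t) + exp(2*t), -2*t*exp(2*t)]
  [0, 0, exp(2*t)]

Strategy: write A = P · J · P⁻¹ where J is a Jordan canonical form, so e^{tA} = P · e^{tJ} · P⁻¹, and e^{tJ} can be computed block-by-block.

A has Jordan form
J =
  [2, 1, 0]
  [0, 2, 0]
  [0, 0, 2]
(up to reordering of blocks).

Per-block formulas:
  For a 1×1 block at λ = 2: exp(t · [2]) = [e^(2t)].
  For a 2×2 Jordan block J_2(2): exp(t · J_2(2)) = e^(2t)·(I + t·N), where N is the 2×2 nilpotent shift.

After assembling e^{tJ} and conjugating by P, we get:

e^{tA} =
  [-2*t*exp(2*t) + exp(2*t), t*exp(2*t), -t*exp(2*t)]
  [-4*t*exp(2*t), 2*t*exp(2*t) + exp(2*t), -2*t*exp(2*t)]
  [0, 0, exp(2*t)]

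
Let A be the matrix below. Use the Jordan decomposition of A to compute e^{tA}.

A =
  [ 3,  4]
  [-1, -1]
e^{tA} =
  [2*t*exp(t) + exp(t), 4*t*exp(t)]
  [-t*exp(t), -2*t*exp(t) + exp(t)]

Strategy: write A = P · J · P⁻¹ where J is a Jordan canonical form, so e^{tA} = P · e^{tJ} · P⁻¹, and e^{tJ} can be computed block-by-block.

A has Jordan form
J =
  [1, 1]
  [0, 1]
(up to reordering of blocks).

Per-block formulas:
  For a 2×2 Jordan block J_2(1): exp(t · J_2(1)) = e^(1t)·(I + t·N), where N is the 2×2 nilpotent shift.

After assembling e^{tJ} and conjugating by P, we get:

e^{tA} =
  [2*t*exp(t) + exp(t), 4*t*exp(t)]
  [-t*exp(t), -2*t*exp(t) + exp(t)]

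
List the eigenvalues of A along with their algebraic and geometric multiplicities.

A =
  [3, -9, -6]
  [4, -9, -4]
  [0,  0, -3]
λ = -3: alg = 3, geom = 2

Step 1 — factor the characteristic polynomial to read off the algebraic multiplicities:
  χ_A(x) = (x + 3)^3

Step 2 — compute geometric multiplicities via the rank-nullity identity g(λ) = n − rank(A − λI):
  rank(A − (-3)·I) = 1, so dim ker(A − (-3)·I) = n − 1 = 2

Summary:
  λ = -3: algebraic multiplicity = 3, geometric multiplicity = 2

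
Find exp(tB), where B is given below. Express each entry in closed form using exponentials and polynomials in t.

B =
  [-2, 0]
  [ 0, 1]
e^{tB} =
  [exp(-2*t), 0]
  [0, exp(t)]

Strategy: write B = P · J · P⁻¹ where J is a Jordan canonical form, so e^{tB} = P · e^{tJ} · P⁻¹, and e^{tJ} can be computed block-by-block.

B has Jordan form
J =
  [-2, 0]
  [ 0, 1]
(up to reordering of blocks).

Per-block formulas:
  For a 1×1 block at λ = -2: exp(t · [-2]) = [e^(-2t)].
  For a 1×1 block at λ = 1: exp(t · [1]) = [e^(1t)].

After assembling e^{tJ} and conjugating by P, we get:

e^{tB} =
  [exp(-2*t), 0]
  [0, exp(t)]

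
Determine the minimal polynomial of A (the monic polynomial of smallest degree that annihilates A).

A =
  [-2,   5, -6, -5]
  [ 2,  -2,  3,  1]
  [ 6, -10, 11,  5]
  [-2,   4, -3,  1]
x^2 - 4*x + 4

The characteristic polynomial is χ_A(x) = (x - 2)^4, so the eigenvalues are known. The minimal polynomial is
  m_A(x) = Π_λ (x − λ)^{k_λ}
where k_λ is the size of the *largest* Jordan block for λ (equivalently, the smallest k with (A − λI)^k v = 0 for every generalised eigenvector v of λ).

  λ = 2: largest Jordan block has size 2, contributing (x − 2)^2

So m_A(x) = (x - 2)^2 = x^2 - 4*x + 4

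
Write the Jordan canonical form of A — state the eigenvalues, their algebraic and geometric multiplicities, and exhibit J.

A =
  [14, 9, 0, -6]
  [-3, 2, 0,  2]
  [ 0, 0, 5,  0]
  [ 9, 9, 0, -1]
J_2(5) ⊕ J_1(5) ⊕ J_1(5)

The characteristic polynomial is
  det(x·I − A) = x^4 - 20*x^3 + 150*x^2 - 500*x + 625 = (x - 5)^4

Eigenvalues and multiplicities (the geometric multiplicity of λ is n − rank(A − λI), which equals the number of Jordan blocks for λ):
  λ = 5: algebraic multiplicity = 4, geometric multiplicity = 3

Determining the block sizes for each eigenvalue:
  λ = 5: 3 blocks summing to 4 forces exactly one block of size 2 and the rest size 1 → block sizes [2, 1, 1]

Assembling the blocks gives a Jordan form
J =
  [5, 1, 0, 0]
  [0, 5, 0, 0]
  [0, 0, 5, 0]
  [0, 0, 0, 5]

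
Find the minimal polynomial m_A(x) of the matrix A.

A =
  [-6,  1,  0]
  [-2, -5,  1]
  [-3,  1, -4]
x^3 + 15*x^2 + 75*x + 125

The characteristic polynomial is χ_A(x) = (x + 5)^3, so the eigenvalues are known. The minimal polynomial is
  m_A(x) = Π_λ (x − λ)^{k_λ}
where k_λ is the size of the *largest* Jordan block for λ (equivalently, the smallest k with (A − λI)^k v = 0 for every generalised eigenvector v of λ).

  λ = -5: largest Jordan block has size 3, contributing (x + 5)^3

So m_A(x) = (x + 5)^3 = x^3 + 15*x^2 + 75*x + 125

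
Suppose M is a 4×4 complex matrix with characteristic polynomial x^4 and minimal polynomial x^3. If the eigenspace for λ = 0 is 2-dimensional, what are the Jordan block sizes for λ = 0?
Block sizes for λ = 0: [3, 1]

Step 1 — from the characteristic polynomial, algebraic multiplicity of λ = 0 is 4. From dim ker(M − (0)·I) = 2, there are exactly 2 Jordan blocks for λ = 0.
Step 2 — from the minimal polynomial, the factor (x − 0)^3 tells us the largest block for λ = 0 has size 3.
Step 3 — with total size 4, 2 blocks, and largest block 3, the block sizes (in nonincreasing order) are [3, 1].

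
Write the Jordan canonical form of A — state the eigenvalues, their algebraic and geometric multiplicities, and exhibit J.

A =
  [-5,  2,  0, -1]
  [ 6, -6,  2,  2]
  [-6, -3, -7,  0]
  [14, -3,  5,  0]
J_2(-5) ⊕ J_1(-4) ⊕ J_1(-4)

The characteristic polynomial is
  det(x·I − A) = x^4 + 18*x^3 + 121*x^2 + 360*x + 400 = (x + 4)^2*(x + 5)^2

Eigenvalues and multiplicities (the geometric multiplicity of λ is n − rank(A − λI), which equals the number of Jordan blocks for λ):
  λ = -5: algebraic multiplicity = 2, geometric multiplicity = 1
  λ = -4: algebraic multiplicity = 2, geometric multiplicity = 2

Determining the block sizes for each eigenvalue:
  λ = -5: one block (gm = 1), so the single block has size am = 2 → block sizes [2]
  λ = -4: gm = am = 2, so every block has size 1 → block sizes [1, 1]

Assembling the blocks gives a Jordan form
J =
  [-5,  1,  0,  0]
  [ 0, -5,  0,  0]
  [ 0,  0, -4,  0]
  [ 0,  0,  0, -4]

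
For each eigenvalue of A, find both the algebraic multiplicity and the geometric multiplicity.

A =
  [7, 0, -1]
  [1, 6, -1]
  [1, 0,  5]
λ = 6: alg = 3, geom = 2

Step 1 — factor the characteristic polynomial to read off the algebraic multiplicities:
  χ_A(x) = (x - 6)^3

Step 2 — compute geometric multiplicities via the rank-nullity identity g(λ) = n − rank(A − λI):
  rank(A − (6)·I) = 1, so dim ker(A − (6)·I) = n − 1 = 2

Summary:
  λ = 6: algebraic multiplicity = 3, geometric multiplicity = 2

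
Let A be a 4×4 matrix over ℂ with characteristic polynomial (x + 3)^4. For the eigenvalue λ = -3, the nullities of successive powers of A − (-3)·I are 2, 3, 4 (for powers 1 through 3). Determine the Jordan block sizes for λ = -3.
Block sizes for λ = -3: [3, 1]

From the dimensions of kernels of powers, the number of Jordan blocks of size at least j is d_j − d_{j−1} where d_j = dim ker(N^j) (with d_0 = 0). Computing the differences gives [2, 1, 1].
The number of blocks of size exactly k is (#blocks of size ≥ k) − (#blocks of size ≥ k + 1), so the partition is: 1 block(s) of size 1, 1 block(s) of size 3.
In nonincreasing order the block sizes are [3, 1].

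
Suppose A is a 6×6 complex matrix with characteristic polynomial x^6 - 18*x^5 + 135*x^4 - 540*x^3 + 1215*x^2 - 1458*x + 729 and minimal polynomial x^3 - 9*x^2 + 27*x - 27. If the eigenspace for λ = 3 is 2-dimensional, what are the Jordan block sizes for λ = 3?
Block sizes for λ = 3: [3, 3]

Step 1 — from the characteristic polynomial, algebraic multiplicity of λ = 3 is 6. From dim ker(A − (3)·I) = 2, there are exactly 2 Jordan blocks for λ = 3.
Step 2 — from the minimal polynomial, the factor (x − 3)^3 tells us the largest block for λ = 3 has size 3.
Step 3 — with total size 6, 2 blocks, and largest block 3, the block sizes (in nonincreasing order) are [3, 3].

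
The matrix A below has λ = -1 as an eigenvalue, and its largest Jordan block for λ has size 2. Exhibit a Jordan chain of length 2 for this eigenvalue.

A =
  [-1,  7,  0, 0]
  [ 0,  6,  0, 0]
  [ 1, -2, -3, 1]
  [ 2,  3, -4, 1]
A Jordan chain for λ = -1 of length 2:
v_1 = (0, 0, 1, 2)ᵀ
v_2 = (1, 0, 0, 0)ᵀ

Let N = A − (-1)·I. We want v_2 with N^2 v_2 = 0 but N^1 v_2 ≠ 0; then v_{j-1} := N · v_j for j = 2, …, 2.

Pick v_2 = (1, 0, 0, 0)ᵀ.
Then v_1 = N · v_2 = (0, 0, 1, 2)ᵀ.

Sanity check: (A − (-1)·I) v_1 = (0, 0, 0, 0)ᵀ = 0. ✓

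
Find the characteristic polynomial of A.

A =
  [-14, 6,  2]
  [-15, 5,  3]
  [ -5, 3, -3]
x^3 + 12*x^2 + 48*x + 64

Expanding det(x·I − A) (e.g. by cofactor expansion or by noting that A is similar to its Jordan form J, which has the same characteristic polynomial as A) gives
  χ_A(x) = x^3 + 12*x^2 + 48*x + 64
which factors as (x + 4)^3. The eigenvalues (with algebraic multiplicities) are λ = -4 with multiplicity 3.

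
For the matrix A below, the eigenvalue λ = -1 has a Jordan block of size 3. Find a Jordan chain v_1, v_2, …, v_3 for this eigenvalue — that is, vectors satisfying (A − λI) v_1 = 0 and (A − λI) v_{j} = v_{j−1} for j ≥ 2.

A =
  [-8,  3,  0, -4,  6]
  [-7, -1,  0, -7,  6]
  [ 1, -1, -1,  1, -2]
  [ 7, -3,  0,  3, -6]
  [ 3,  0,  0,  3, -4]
A Jordan chain for λ = -1 of length 3:
v_1 = (0, 0, 1, 0, 0)ᵀ
v_2 = (-1, -1, -1, 1, 0)ᵀ
v_3 = (1, 0, 0, 0, 1)ᵀ

Let N = A − (-1)·I. We want v_3 with N^3 v_3 = 0 but N^2 v_3 ≠ 0; then v_{j-1} := N · v_j for j = 3, …, 2.

Pick v_3 = (1, 0, 0, 0, 1)ᵀ.
Then v_2 = N · v_3 = (-1, -1, -1, 1, 0)ᵀ.
Then v_1 = N · v_2 = (0, 0, 1, 0, 0)ᵀ.

Sanity check: (A − (-1)·I) v_1 = (0, 0, 0, 0, 0)ᵀ = 0. ✓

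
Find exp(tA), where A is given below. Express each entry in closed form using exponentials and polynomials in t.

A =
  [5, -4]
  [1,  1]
e^{tA} =
  [2*t*exp(3*t) + exp(3*t), -4*t*exp(3*t)]
  [t*exp(3*t), -2*t*exp(3*t) + exp(3*t)]

Strategy: write A = P · J · P⁻¹ where J is a Jordan canonical form, so e^{tA} = P · e^{tJ} · P⁻¹, and e^{tJ} can be computed block-by-block.

A has Jordan form
J =
  [3, 1]
  [0, 3]
(up to reordering of blocks).

Per-block formulas:
  For a 2×2 Jordan block J_2(3): exp(t · J_2(3)) = e^(3t)·(I + t·N), where N is the 2×2 nilpotent shift.

After assembling e^{tJ} and conjugating by P, we get:

e^{tA} =
  [2*t*exp(3*t) + exp(3*t), -4*t*exp(3*t)]
  [t*exp(3*t), -2*t*exp(3*t) + exp(3*t)]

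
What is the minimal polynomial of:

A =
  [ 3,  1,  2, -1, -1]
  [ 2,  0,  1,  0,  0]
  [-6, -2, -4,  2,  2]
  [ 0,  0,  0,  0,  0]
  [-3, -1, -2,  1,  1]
x^3

The characteristic polynomial is χ_A(x) = x^5, so the eigenvalues are known. The minimal polynomial is
  m_A(x) = Π_λ (x − λ)^{k_λ}
where k_λ is the size of the *largest* Jordan block for λ (equivalently, the smallest k with (A − λI)^k v = 0 for every generalised eigenvector v of λ).

  λ = 0: largest Jordan block has size 3, contributing (x − 0)^3

So m_A(x) = x^3 = x^3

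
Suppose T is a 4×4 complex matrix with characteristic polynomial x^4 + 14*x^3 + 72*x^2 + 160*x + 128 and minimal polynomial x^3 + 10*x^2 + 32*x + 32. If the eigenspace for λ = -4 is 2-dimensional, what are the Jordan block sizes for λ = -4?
Block sizes for λ = -4: [2, 1]

Step 1 — from the characteristic polynomial, algebraic multiplicity of λ = -4 is 3. From dim ker(T − (-4)·I) = 2, there are exactly 2 Jordan blocks for λ = -4.
Step 2 — from the minimal polynomial, the factor (x + 4)^2 tells us the largest block for λ = -4 has size 2.
Step 3 — with total size 3, 2 blocks, and largest block 2, the block sizes (in nonincreasing order) are [2, 1].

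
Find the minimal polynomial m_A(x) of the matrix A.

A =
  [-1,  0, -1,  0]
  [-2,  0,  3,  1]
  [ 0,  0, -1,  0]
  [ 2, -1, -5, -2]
x^2 + 2*x + 1

The characteristic polynomial is χ_A(x) = (x + 1)^4, so the eigenvalues are known. The minimal polynomial is
  m_A(x) = Π_λ (x − λ)^{k_λ}
where k_λ is the size of the *largest* Jordan block for λ (equivalently, the smallest k with (A − λI)^k v = 0 for every generalised eigenvector v of λ).

  λ = -1: largest Jordan block has size 2, contributing (x + 1)^2

So m_A(x) = (x + 1)^2 = x^2 + 2*x + 1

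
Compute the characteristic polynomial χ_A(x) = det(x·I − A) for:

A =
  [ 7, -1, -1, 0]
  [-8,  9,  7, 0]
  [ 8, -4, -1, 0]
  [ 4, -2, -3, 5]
x^4 - 20*x^3 + 150*x^2 - 500*x + 625

Expanding det(x·I − A) (e.g. by cofactor expansion or by noting that A is similar to its Jordan form J, which has the same characteristic polynomial as A) gives
  χ_A(x) = x^4 - 20*x^3 + 150*x^2 - 500*x + 625
which factors as (x - 5)^4. The eigenvalues (with algebraic multiplicities) are λ = 5 with multiplicity 4.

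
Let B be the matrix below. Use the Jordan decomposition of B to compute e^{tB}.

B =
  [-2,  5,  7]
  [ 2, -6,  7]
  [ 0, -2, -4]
e^{tB} =
  [7*t^2*exp(-4*t) + 2*t*exp(-4*t) + exp(-4*t), -7*t^2*exp(-4*t) + 5*t*exp(-4*t), 49*t^2*exp(-4*t)/2 + 7*t*exp(-4*t)]
  [2*t*exp(-4*t), -2*t*exp(-4*t) + exp(-4*t), 7*t*exp(-4*t)]
  [-2*t^2*exp(-4*t), 2*t^2*exp(-4*t) - 2*t*exp(-4*t), -7*t^2*exp(-4*t) + exp(-4*t)]

Strategy: write B = P · J · P⁻¹ where J is a Jordan canonical form, so e^{tB} = P · e^{tJ} · P⁻¹, and e^{tJ} can be computed block-by-block.

B has Jordan form
J =
  [-4,  1,  0]
  [ 0, -4,  1]
  [ 0,  0, -4]
(up to reordering of blocks).

Per-block formulas:
  For a 3×3 Jordan block J_3(-4): exp(t · J_3(-4)) = e^(-4t)·(I + t·N + (t^2/2)·N^2), where N is the 3×3 nilpotent shift.

After assembling e^{tJ} and conjugating by P, we get:

e^{tB} =
  [7*t^2*exp(-4*t) + 2*t*exp(-4*t) + exp(-4*t), -7*t^2*exp(-4*t) + 5*t*exp(-4*t), 49*t^2*exp(-4*t)/2 + 7*t*exp(-4*t)]
  [2*t*exp(-4*t), -2*t*exp(-4*t) + exp(-4*t), 7*t*exp(-4*t)]
  [-2*t^2*exp(-4*t), 2*t^2*exp(-4*t) - 2*t*exp(-4*t), -7*t^2*exp(-4*t) + exp(-4*t)]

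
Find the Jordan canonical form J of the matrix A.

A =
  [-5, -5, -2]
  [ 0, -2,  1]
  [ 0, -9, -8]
J_3(-5)

The characteristic polynomial is
  det(x·I − A) = x^3 + 15*x^2 + 75*x + 125 = (x + 5)^3

Eigenvalues and multiplicities (the geometric multiplicity of λ is n − rank(A − λI), which equals the number of Jordan blocks for λ):
  λ = -5: algebraic multiplicity = 3, geometric multiplicity = 1

Determining the block sizes for each eigenvalue:
  λ = -5: one block (gm = 1), so the single block has size am = 3 → block sizes [3]

Assembling the blocks gives a Jordan form
J =
  [-5,  1,  0]
  [ 0, -5,  1]
  [ 0,  0, -5]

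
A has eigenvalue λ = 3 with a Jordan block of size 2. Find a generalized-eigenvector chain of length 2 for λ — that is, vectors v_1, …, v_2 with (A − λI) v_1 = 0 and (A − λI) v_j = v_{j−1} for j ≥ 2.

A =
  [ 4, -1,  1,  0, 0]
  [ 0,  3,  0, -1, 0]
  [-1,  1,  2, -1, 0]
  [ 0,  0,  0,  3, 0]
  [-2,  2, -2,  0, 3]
A Jordan chain for λ = 3 of length 2:
v_1 = (1, 0, -1, 0, -2)ᵀ
v_2 = (1, 0, 0, 0, 0)ᵀ

Let N = A − (3)·I. We want v_2 with N^2 v_2 = 0 but N^1 v_2 ≠ 0; then v_{j-1} := N · v_j for j = 2, …, 2.

Pick v_2 = (1, 0, 0, 0, 0)ᵀ.
Then v_1 = N · v_2 = (1, 0, -1, 0, -2)ᵀ.

Sanity check: (A − (3)·I) v_1 = (0, 0, 0, 0, 0)ᵀ = 0. ✓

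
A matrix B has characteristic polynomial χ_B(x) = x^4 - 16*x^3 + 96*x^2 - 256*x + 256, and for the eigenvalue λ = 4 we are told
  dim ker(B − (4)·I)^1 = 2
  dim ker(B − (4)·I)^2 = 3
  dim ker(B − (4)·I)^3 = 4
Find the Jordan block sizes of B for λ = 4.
Block sizes for λ = 4: [3, 1]

From the dimensions of kernels of powers, the number of Jordan blocks of size at least j is d_j − d_{j−1} where d_j = dim ker(N^j) (with d_0 = 0). Computing the differences gives [2, 1, 1].
The number of blocks of size exactly k is (#blocks of size ≥ k) − (#blocks of size ≥ k + 1), so the partition is: 1 block(s) of size 1, 1 block(s) of size 3.
In nonincreasing order the block sizes are [3, 1].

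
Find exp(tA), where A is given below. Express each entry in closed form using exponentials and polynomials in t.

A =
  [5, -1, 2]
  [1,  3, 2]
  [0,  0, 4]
e^{tA} =
  [t*exp(4*t) + exp(4*t), -t*exp(4*t), 2*t*exp(4*t)]
  [t*exp(4*t), -t*exp(4*t) + exp(4*t), 2*t*exp(4*t)]
  [0, 0, exp(4*t)]

Strategy: write A = P · J · P⁻¹ where J is a Jordan canonical form, so e^{tA} = P · e^{tJ} · P⁻¹, and e^{tJ} can be computed block-by-block.

A has Jordan form
J =
  [4, 1, 0]
  [0, 4, 0]
  [0, 0, 4]
(up to reordering of blocks).

Per-block formulas:
  For a 1×1 block at λ = 4: exp(t · [4]) = [e^(4t)].
  For a 2×2 Jordan block J_2(4): exp(t · J_2(4)) = e^(4t)·(I + t·N), where N is the 2×2 nilpotent shift.

After assembling e^{tJ} and conjugating by P, we get:

e^{tA} =
  [t*exp(4*t) + exp(4*t), -t*exp(4*t), 2*t*exp(4*t)]
  [t*exp(4*t), -t*exp(4*t) + exp(4*t), 2*t*exp(4*t)]
  [0, 0, exp(4*t)]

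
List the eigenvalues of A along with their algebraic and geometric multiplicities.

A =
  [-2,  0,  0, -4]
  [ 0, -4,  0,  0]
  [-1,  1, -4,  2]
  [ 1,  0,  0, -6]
λ = -4: alg = 4, geom = 2

Step 1 — factor the characteristic polynomial to read off the algebraic multiplicities:
  χ_A(x) = (x + 4)^4

Step 2 — compute geometric multiplicities via the rank-nullity identity g(λ) = n − rank(A − λI):
  rank(A − (-4)·I) = 2, so dim ker(A − (-4)·I) = n − 2 = 2

Summary:
  λ = -4: algebraic multiplicity = 4, geometric multiplicity = 2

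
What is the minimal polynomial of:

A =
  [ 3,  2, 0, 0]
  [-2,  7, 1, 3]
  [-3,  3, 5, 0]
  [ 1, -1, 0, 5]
x^3 - 15*x^2 + 75*x - 125

The characteristic polynomial is χ_A(x) = (x - 5)^4, so the eigenvalues are known. The minimal polynomial is
  m_A(x) = Π_λ (x − λ)^{k_λ}
where k_λ is the size of the *largest* Jordan block for λ (equivalently, the smallest k with (A − λI)^k v = 0 for every generalised eigenvector v of λ).

  λ = 5: largest Jordan block has size 3, contributing (x − 5)^3

So m_A(x) = (x - 5)^3 = x^3 - 15*x^2 + 75*x - 125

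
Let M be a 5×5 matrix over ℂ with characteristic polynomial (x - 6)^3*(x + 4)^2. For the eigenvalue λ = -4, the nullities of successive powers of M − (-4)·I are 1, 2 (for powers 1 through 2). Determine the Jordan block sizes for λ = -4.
Block sizes for λ = -4: [2]

From the dimensions of kernels of powers, the number of Jordan blocks of size at least j is d_j − d_{j−1} where d_j = dim ker(N^j) (with d_0 = 0). Computing the differences gives [1, 1].
The number of blocks of size exactly k is (#blocks of size ≥ k) − (#blocks of size ≥ k + 1), so the partition is: 1 block(s) of size 2.
In nonincreasing order the block sizes are [2].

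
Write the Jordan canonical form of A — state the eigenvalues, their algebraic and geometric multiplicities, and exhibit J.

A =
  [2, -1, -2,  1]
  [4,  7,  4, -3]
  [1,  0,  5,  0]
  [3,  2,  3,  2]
J_3(4) ⊕ J_1(4)

The characteristic polynomial is
  det(x·I − A) = x^4 - 16*x^3 + 96*x^2 - 256*x + 256 = (x - 4)^4

Eigenvalues and multiplicities (the geometric multiplicity of λ is n − rank(A − λI), which equals the number of Jordan blocks for λ):
  λ = 4: algebraic multiplicity = 4, geometric multiplicity = 2

Determining the block sizes for each eigenvalue:
  λ = 4: with am = 4 and gm = 2, the partition is not yet determined (e.g. several partitions of 4 into 2 parts exist). Let N = A − (4)·I. Computing rank(N^1) = 2, rank(N^2) = 1, rank(N^3) = 0; the number of blocks of size ≥ j is rank(N^{j−1}) − rank(N^j), giving [2, 1, 1]. So we have 1 block(s) of size 3, 1 block(s) of size 1 → block sizes [3, 1]

Assembling the blocks gives a Jordan form
J =
  [4, 1, 0, 0]
  [0, 4, 1, 0]
  [0, 0, 4, 0]
  [0, 0, 0, 4]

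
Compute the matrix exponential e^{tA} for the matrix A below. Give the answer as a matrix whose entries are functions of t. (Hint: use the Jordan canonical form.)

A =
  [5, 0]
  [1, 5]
e^{tA} =
  [exp(5*t), 0]
  [t*exp(5*t), exp(5*t)]

Strategy: write A = P · J · P⁻¹ where J is a Jordan canonical form, so e^{tA} = P · e^{tJ} · P⁻¹, and e^{tJ} can be computed block-by-block.

A has Jordan form
J =
  [5, 1]
  [0, 5]
(up to reordering of blocks).

Per-block formulas:
  For a 2×2 Jordan block J_2(5): exp(t · J_2(5)) = e^(5t)·(I + t·N), where N is the 2×2 nilpotent shift.

After assembling e^{tJ} and conjugating by P, we get:

e^{tA} =
  [exp(5*t), 0]
  [t*exp(5*t), exp(5*t)]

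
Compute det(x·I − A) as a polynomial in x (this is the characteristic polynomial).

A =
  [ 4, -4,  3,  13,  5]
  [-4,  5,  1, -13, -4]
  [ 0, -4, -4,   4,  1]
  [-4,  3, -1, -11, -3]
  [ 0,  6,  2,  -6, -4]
x^5 + 10*x^4 + 40*x^3 + 80*x^2 + 80*x + 32

Expanding det(x·I − A) (e.g. by cofactor expansion or by noting that A is similar to its Jordan form J, which has the same characteristic polynomial as A) gives
  χ_A(x) = x^5 + 10*x^4 + 40*x^3 + 80*x^2 + 80*x + 32
which factors as (x + 2)^5. The eigenvalues (with algebraic multiplicities) are λ = -2 with multiplicity 5.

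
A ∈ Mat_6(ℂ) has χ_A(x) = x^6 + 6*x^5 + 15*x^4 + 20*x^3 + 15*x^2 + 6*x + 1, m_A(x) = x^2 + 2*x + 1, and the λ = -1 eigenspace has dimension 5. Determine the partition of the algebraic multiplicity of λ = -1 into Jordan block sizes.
Block sizes for λ = -1: [2, 1, 1, 1, 1]

Step 1 — from the characteristic polynomial, algebraic multiplicity of λ = -1 is 6. From dim ker(A − (-1)·I) = 5, there are exactly 5 Jordan blocks for λ = -1.
Step 2 — from the minimal polynomial, the factor (x + 1)^2 tells us the largest block for λ = -1 has size 2.
Step 3 — with total size 6, 5 blocks, and largest block 2, the block sizes (in nonincreasing order) are [2, 1, 1, 1, 1].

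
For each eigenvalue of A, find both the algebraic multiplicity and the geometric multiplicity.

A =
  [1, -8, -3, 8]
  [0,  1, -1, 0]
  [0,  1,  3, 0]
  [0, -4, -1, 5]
λ = 1: alg = 1, geom = 1; λ = 2: alg = 2, geom = 1; λ = 5: alg = 1, geom = 1

Step 1 — factor the characteristic polynomial to read off the algebraic multiplicities:
  χ_A(x) = (x - 5)*(x - 2)^2*(x - 1)

Step 2 — compute geometric multiplicities via the rank-nullity identity g(λ) = n − rank(A − λI):
  rank(A − (1)·I) = 3, so dim ker(A − (1)·I) = n − 3 = 1
  rank(A − (2)·I) = 3, so dim ker(A − (2)·I) = n − 3 = 1
  rank(A − (5)·I) = 3, so dim ker(A − (5)·I) = n − 3 = 1

Summary:
  λ = 1: algebraic multiplicity = 1, geometric multiplicity = 1
  λ = 2: algebraic multiplicity = 2, geometric multiplicity = 1
  λ = 5: algebraic multiplicity = 1, geometric multiplicity = 1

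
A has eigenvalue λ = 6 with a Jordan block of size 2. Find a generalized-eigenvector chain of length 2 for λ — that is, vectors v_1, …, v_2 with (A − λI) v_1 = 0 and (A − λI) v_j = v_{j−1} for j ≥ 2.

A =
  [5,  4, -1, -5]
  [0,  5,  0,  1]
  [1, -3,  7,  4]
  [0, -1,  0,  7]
A Jordan chain for λ = 6 of length 2:
v_1 = (-1, 0, 1, 0)ᵀ
v_2 = (1, 0, 0, 0)ᵀ

Let N = A − (6)·I. We want v_2 with N^2 v_2 = 0 but N^1 v_2 ≠ 0; then v_{j-1} := N · v_j for j = 2, …, 2.

Pick v_2 = (1, 0, 0, 0)ᵀ.
Then v_1 = N · v_2 = (-1, 0, 1, 0)ᵀ.

Sanity check: (A − (6)·I) v_1 = (0, 0, 0, 0)ᵀ = 0. ✓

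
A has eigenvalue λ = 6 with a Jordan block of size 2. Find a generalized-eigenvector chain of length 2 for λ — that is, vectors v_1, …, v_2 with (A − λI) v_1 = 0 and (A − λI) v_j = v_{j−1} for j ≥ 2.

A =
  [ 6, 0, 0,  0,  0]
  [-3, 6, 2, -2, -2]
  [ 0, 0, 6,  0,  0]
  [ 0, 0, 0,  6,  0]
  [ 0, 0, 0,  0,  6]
A Jordan chain for λ = 6 of length 2:
v_1 = (0, -3, 0, 0, 0)ᵀ
v_2 = (1, 0, 0, 0, 0)ᵀ

Let N = A − (6)·I. We want v_2 with N^2 v_2 = 0 but N^1 v_2 ≠ 0; then v_{j-1} := N · v_j for j = 2, …, 2.

Pick v_2 = (1, 0, 0, 0, 0)ᵀ.
Then v_1 = N · v_2 = (0, -3, 0, 0, 0)ᵀ.

Sanity check: (A − (6)·I) v_1 = (0, 0, 0, 0, 0)ᵀ = 0. ✓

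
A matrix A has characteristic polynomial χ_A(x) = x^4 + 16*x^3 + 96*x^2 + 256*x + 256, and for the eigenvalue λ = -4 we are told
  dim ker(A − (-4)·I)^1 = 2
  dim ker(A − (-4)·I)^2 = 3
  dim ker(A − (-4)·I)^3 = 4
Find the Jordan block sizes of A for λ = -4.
Block sizes for λ = -4: [3, 1]

From the dimensions of kernels of powers, the number of Jordan blocks of size at least j is d_j − d_{j−1} where d_j = dim ker(N^j) (with d_0 = 0). Computing the differences gives [2, 1, 1].
The number of blocks of size exactly k is (#blocks of size ≥ k) − (#blocks of size ≥ k + 1), so the partition is: 1 block(s) of size 1, 1 block(s) of size 3.
In nonincreasing order the block sizes are [3, 1].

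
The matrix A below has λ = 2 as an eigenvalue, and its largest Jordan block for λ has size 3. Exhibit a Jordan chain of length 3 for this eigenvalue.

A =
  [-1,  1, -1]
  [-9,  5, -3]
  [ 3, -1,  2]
A Jordan chain for λ = 2 of length 3:
v_1 = (-3, -9, 0)ᵀ
v_2 = (-3, -9, 3)ᵀ
v_3 = (1, 0, 0)ᵀ

Let N = A − (2)·I. We want v_3 with N^3 v_3 = 0 but N^2 v_3 ≠ 0; then v_{j-1} := N · v_j for j = 3, …, 2.

Pick v_3 = (1, 0, 0)ᵀ.
Then v_2 = N · v_3 = (-3, -9, 3)ᵀ.
Then v_1 = N · v_2 = (-3, -9, 0)ᵀ.

Sanity check: (A − (2)·I) v_1 = (0, 0, 0)ᵀ = 0. ✓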